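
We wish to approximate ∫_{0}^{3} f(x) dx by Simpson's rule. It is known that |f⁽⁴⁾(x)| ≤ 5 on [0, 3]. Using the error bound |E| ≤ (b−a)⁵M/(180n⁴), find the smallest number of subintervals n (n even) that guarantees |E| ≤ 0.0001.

Need 1215/(180n⁴) ≤ 0.0001.
n⁴ ≥ 1215/(180·0.0001) = 67500 ⇒ n ≥ 16.1185, so the smallest even n is 18. (n must be even for Simpson's rule.)

18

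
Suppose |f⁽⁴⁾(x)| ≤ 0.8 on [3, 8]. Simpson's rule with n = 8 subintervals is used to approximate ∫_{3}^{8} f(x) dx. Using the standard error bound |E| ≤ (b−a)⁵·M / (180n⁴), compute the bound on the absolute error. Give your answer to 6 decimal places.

|E| ≤ (5)⁵·0.8 / (180·8⁴) = 2500/737280 = 0.003391.

0.003391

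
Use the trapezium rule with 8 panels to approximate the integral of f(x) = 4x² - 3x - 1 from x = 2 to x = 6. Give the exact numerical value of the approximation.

226

h = (6 − 2)/8 = 0.5.
Nodes x₀,…,x₈ = 2, 2.5, 3, 3.5, 4, 4.5, 5, 5.5, 6.
f(x) = 4x² - 3x - 1: f₀=9, f₁=16.5, f₂=26, f₃=37.5, f₄=51, f₅=66.5, f₆=84, f₇=103.5, f₈=125.
(h/2)·[f₀ + 2f₁ + 2f₂ + 2f₃ + 2f₄ + 2f₅ + 2f₆ + 2f₇ + f₈] = 0.25·(904) = 226.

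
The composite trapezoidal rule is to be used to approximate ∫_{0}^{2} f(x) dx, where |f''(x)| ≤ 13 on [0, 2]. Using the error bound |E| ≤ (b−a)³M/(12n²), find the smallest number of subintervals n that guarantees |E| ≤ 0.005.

Need 104/(12n²) ≤ 0.005.
n² ≥ 104/(12·0.005) = 1733.33 ⇒ n ≥ 41.6333, so the smallest n is 42.

42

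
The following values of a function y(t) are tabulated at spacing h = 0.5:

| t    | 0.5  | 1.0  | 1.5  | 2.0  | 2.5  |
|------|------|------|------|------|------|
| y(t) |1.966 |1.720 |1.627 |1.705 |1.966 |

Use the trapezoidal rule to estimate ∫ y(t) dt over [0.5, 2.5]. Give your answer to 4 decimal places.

3.5090

h = 0.5, n = 4.
(h/2)·[y₀ + 2y₁ + 2y₂ + 2y₃ + y₄] = 0.25·(14.036) = 3.5090.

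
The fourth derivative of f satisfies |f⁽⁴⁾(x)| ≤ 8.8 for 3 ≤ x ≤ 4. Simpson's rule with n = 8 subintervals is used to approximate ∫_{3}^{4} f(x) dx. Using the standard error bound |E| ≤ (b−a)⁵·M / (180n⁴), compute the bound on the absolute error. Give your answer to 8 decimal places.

0.00001194

|E| ≤ (1)⁵·8.8 / (180·8⁴) = 8.8/737280 = 0.00001194.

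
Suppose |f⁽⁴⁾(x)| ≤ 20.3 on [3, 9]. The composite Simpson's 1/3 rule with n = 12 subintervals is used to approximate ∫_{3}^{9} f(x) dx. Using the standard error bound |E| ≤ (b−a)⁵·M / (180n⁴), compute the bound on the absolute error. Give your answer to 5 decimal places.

|E| ≤ (6)⁵·20.3 / (180·12⁴) = 157852.8/3732480 = 0.04229.

0.04229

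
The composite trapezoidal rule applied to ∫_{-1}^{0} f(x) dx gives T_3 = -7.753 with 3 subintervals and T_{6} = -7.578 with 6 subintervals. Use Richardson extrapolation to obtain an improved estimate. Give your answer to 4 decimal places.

R = (4·T_{6} − T_3) / 3 = (4·(-7.578) − (-7.753))/3 = (-22.559)/3 = -7.5197.

-7.5197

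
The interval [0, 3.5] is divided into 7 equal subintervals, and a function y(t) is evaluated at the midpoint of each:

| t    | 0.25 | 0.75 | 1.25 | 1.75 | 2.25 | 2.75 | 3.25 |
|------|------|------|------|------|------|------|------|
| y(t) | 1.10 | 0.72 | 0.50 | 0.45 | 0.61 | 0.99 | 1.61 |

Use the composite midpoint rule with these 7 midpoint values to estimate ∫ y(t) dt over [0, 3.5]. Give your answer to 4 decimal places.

h = 0.5, n = 7.
h·[y(m₁) + y(m₂) + y(m₃) + y(m₄) + y(m₅) + y(m₆) + y(m₇)] = 0.5·(5.98) = 2.9900.

2.9900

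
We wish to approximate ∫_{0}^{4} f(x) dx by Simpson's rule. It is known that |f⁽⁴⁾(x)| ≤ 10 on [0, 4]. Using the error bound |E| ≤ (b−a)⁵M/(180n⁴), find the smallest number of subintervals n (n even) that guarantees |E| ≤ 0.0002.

24

Need 10240/(180n⁴) ≤ 0.0002.
n⁴ ≥ 10240/(180·0.0002) = 284444 ⇒ n ≥ 23.0940, so the smallest even n is 24. (n must be even for Simpson's rule.)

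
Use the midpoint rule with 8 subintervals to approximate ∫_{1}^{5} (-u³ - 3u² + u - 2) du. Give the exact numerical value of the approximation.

-275

h = (5 − 1)/8 = 0.5.
Midpoints m₁,…,m₈ = 1.25, 1.75, 2.25, 2.75, 3.25, 3.75, 4.25, 4.75.
f(m₁)=-7.390625, f(m₂)=-14.796875, f(m₃)=-26.328125, f(m₄)=-42.734375, f(m₅)=-64.765625, f(m₆)=-93.171875, f(m₇)=-128.703125, f(m₈)=-172.109375.
h·[f(m₁) + f(m₂) + f(m₃) + f(m₄) + f(m₅) + f(m₆) + f(m₇) + f(m₈)] = 0.5·(-550) = -275.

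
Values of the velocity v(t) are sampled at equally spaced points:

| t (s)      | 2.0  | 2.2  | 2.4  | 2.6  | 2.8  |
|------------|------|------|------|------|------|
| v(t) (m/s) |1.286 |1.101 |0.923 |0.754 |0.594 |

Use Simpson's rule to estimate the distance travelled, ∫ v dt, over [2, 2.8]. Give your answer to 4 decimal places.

h = 0.2, n = 4.
(h/3)·[y₀ + 4y₁ + 2y₂ + 4y₃ + y₄] = 0.066667·(11.146) = 0.7431.

0.7431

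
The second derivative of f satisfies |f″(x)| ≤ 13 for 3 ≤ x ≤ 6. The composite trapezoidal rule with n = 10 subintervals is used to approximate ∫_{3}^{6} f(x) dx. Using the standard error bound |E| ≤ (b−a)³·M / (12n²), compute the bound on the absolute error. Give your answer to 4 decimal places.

0.2925

|E| ≤ (3)³·13 / (12·10²) = 351/1200 = 0.2925.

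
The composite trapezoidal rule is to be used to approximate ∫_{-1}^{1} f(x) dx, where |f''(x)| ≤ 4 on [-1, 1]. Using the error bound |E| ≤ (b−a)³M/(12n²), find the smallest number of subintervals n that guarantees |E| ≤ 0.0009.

Need 32/(12n²) ≤ 0.0009.
n² ≥ 32/(12·0.0009) = 2962.96 ⇒ n ≥ 54.4331, so the smallest n is 55.

55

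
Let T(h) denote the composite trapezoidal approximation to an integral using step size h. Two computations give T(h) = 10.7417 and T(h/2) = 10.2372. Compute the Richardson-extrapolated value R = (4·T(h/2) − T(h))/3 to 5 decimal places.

10.06903

R = (4·T(h/2) − T(h)) / 3 = (4·10.2372 − 10.7417)/3 = (30.2071)/3 = 10.06903.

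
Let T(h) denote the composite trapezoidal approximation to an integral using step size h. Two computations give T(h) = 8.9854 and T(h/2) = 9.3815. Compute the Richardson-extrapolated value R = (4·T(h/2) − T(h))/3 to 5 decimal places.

R = (4·T(h/2) − T(h)) / 3 = (4·9.3815 − 8.9854)/3 = (28.5406)/3 = 9.51353.

9.51353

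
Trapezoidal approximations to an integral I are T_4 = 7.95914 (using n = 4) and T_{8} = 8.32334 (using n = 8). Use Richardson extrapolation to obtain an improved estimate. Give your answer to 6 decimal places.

R = (4·T_{8} − T_4) / 3 = (4·8.32334 − 7.95914)/3 = (25.33422)/3 = 8.444740.

8.444740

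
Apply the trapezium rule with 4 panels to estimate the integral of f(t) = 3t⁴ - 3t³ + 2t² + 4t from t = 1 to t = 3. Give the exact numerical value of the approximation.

123.6875

h = (3 − 1)/4 = 0.5.
Nodes t₀,…,t₄ = 1, 1.5, 2, 2.5, 3.
f(t) = 3t⁴ - 3t³ + 2t² + 4t: f₀=6, f₁=15.5625, f₂=40, f₃=92.8125, f₄=192.
(h/2)·[f₀ + 2f₁ + 2f₂ + 2f₃ + f₄] = 0.25·(494.75) = 123.6875.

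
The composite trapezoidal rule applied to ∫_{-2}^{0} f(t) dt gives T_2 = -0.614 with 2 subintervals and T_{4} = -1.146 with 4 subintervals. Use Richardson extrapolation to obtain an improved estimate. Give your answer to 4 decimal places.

-1.3233

R = (4·T_{4} − T_2) / 3 = (4·(-1.146) − (-0.614))/3 = (-3.970)/3 = -1.3233.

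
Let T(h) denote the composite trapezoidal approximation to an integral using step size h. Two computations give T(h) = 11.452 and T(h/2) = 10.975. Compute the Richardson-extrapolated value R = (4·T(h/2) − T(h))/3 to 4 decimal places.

10.8160

R = (4·T(h/2) − T(h)) / 3 = (4·10.975 − 11.452)/3 = (32.448)/3 = 10.8160.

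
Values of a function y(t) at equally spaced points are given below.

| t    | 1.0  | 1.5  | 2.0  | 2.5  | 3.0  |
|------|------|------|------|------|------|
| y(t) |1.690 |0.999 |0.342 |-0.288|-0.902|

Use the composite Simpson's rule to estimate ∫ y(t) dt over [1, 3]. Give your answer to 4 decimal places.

h = 0.5, n = 4.
(h/3)·[y₀ + 4y₁ + 2y₂ + 4y₃ + y₄] = 0.166667·(4.316) = 0.7193.

0.7193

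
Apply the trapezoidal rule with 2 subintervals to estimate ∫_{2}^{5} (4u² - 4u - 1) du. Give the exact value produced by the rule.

115.5

h = (5 − 2)/2 = 1.5.
Nodes u₀,…,u₂ = 2, 3.5, 5.
f(u) = 4u² - 4u - 1: f₀=7, f₁=34, f₂=79.
(h/2)·[f₀ + 2f₁ + f₂] = 0.75·(154) = 115.5.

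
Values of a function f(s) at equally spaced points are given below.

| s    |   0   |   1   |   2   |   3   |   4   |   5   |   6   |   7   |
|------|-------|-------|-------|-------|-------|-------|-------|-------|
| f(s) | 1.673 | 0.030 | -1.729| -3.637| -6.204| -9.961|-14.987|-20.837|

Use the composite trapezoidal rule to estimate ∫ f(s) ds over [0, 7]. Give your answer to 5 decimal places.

h = 1, n = 7.
(h/2)·[y₀ + 2y₁ + 2y₂ + 2y₃ + 2y₄ + 2y₅ + 2y₆ + y₇] = 0.5·(-92.140) = -46.07000.

-46.07000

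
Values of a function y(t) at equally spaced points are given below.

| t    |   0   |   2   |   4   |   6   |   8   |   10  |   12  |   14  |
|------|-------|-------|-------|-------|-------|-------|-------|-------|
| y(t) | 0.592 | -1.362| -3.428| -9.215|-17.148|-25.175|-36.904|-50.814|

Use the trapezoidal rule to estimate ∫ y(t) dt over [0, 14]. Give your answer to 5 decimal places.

-236.68600

h = 2, n = 7.
(h/2)·[y₀ + 2y₁ + 2y₂ + 2y₃ + 2y₄ + 2y₅ + 2y₆ + y₇] = 1·(-236.686) = -236.68600.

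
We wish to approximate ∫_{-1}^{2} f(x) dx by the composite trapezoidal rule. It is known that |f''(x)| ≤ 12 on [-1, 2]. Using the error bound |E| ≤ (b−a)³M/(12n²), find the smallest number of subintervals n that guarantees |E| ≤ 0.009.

Need 324/(12n²) ≤ 0.009.
n² ≥ 324/(12·0.009) = 3000 ⇒ n ≥ 54.7723, so the smallest n is 55.

55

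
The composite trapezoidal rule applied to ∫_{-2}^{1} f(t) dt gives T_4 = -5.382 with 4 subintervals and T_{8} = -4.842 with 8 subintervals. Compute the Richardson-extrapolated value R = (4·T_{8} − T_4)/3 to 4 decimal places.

-4.6620

R = (4·T_{8} − T_4) / 3 = (4·(-4.842) − (-5.382))/3 = (-13.986)/3 = -4.6620.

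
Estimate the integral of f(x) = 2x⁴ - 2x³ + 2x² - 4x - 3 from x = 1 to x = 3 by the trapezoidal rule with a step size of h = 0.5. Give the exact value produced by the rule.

55.625

h = (3 − 1)/4 = 0.5.
Nodes x₀,…,x₄ = 1, 1.5, 2, 2.5, 3.
f(x) = 2x⁴ - 2x³ + 2x² - 4x - 3: f₀=-5, f₁=-1.125, f₂=13, f₃=46.375, f₄=111.
(h/2)·[f₀ + 2f₁ + 2f₂ + 2f₃ + f₄] = 0.25·(222.5) = 55.625.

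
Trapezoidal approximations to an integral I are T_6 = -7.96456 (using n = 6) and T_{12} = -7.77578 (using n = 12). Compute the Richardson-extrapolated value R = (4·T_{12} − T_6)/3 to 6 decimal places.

R = (4·T_{12} − T_6) / 3 = (4·(-7.77578) − (-7.96456))/3 = (-23.13856)/3 = -7.712853.

-7.712853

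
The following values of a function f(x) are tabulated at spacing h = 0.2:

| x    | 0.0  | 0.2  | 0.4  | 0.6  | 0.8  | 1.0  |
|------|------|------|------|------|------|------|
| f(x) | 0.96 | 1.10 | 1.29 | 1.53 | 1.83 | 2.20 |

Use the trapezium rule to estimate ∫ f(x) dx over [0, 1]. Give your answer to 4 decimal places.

1.4660

h = 0.2, n = 5.
(h/2)·[y₀ + 2y₁ + 2y₂ + 2y₃ + 2y₄ + y₅] = 0.1·(14.66) = 1.4660.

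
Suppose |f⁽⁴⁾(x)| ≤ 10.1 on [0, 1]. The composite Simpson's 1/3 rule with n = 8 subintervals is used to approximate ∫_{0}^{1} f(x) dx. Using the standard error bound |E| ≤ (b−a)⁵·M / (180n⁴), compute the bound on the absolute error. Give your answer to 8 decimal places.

0.00001370

|E| ≤ (1)⁵·10.1 / (180·8⁴) = 10.1/737280 = 0.00001370.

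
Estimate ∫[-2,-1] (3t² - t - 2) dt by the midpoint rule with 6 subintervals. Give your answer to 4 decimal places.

h = (-1 − (-2))/6 = 0.166667.
Midpoints m₁,…,m₆ = -1.916667, -1.75, -1.583333, -1.416667, -1.25, -1.083333.
f(m₁)=10.9375, f(m₂)=8.9375, f(m₃)=7.104167, f(m₄)=5.4375, f(m₅)=3.9375, f(m₆)=2.604167.
h·[f(m₁) + f(m₂) + f(m₃) + f(m₄) + f(m₅) + f(m₆)] = 0.166667·(38.958333) = 6.4931.

6.4931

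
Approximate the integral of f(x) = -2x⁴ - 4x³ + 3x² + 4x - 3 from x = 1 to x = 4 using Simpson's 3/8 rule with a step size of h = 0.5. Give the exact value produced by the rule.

h = (4 − 1)/6 = 0.5.
Nodes x₀,…,x₆ = 1, 1.5, 2, 2.5, 3, 3.5, 4.
f(x) = -2x⁴ - 4x³ + 3x² + 4x - 3: f₀=-2, f₁=-13.875, f₂=-47, f₃=-114.875, f₄=-234, f₅=-423.875, f₆=-707.
(3h/8)·[f₀ + 3f₁ + 3f₂ + 2f₃ + 3f₄ + 3f₅ + f₆] = 0.1875·(-3095) = -580.3125.

-580.3125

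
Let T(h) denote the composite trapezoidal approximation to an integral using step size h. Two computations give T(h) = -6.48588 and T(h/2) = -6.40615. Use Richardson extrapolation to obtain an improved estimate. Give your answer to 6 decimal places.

R = (4·T(h/2) − T(h)) / 3 = (4·(-6.40615) − (-6.48588))/3 = (-19.13872)/3 = -6.379573.

-6.379573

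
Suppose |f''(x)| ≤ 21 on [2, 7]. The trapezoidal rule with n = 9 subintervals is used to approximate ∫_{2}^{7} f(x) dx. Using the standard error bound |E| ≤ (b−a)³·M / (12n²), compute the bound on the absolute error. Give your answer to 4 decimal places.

2.7006

|E| ≤ (5)³·21 / (12·9²) = 2625/972 = 2.7006.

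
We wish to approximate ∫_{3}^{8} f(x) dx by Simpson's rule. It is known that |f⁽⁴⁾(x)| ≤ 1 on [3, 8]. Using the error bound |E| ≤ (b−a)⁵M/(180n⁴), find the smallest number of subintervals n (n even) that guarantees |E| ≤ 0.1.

Need 3125/(180n⁴) ≤ 0.1.
n⁴ ≥ 3125/(180·0.1) = 173.611 ⇒ n ≥ 3.6299, so the smallest even n is 4. (n must be even for Simpson's rule.)

4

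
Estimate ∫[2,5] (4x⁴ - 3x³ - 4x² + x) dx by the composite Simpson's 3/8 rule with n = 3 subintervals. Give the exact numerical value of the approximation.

1875.75

h = (5 − 2)/3 = 1.
Nodes x₀,…,x₃ = 2, 3, 4, 5.
f(x) = 4x⁴ - 3x³ - 4x² + x: f₀=26, f₁=210, f₂=772, f₃=2030.
(3h/8)·[f₀ + 3f₁ + 3f₂ + f₃] = 0.375·(5002) = 1875.75.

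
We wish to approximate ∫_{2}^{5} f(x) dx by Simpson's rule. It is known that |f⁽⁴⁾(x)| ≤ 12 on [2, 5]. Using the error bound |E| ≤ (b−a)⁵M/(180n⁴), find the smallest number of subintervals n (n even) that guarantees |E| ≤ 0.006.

Need 2916/(180n⁴) ≤ 0.006.
n⁴ ≥ 2916/(180·0.006) = 2700 ⇒ n ≥ 7.2084, so the smallest even n is 8. (n must be even for Simpson's rule.)

8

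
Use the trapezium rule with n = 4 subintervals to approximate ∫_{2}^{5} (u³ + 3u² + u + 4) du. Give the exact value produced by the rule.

h = (5 − 2)/4 = 0.75.
Nodes u₀,…,u₄ = 2, 2.75, 3.5, 4.25, 5.
f(u) = u³ + 3u² + u + 4: f₀=26, f₁=50.234375, f₂=87.125, f₃=139.203125, f₄=209.
(h/2)·[f₀ + 2f₁ + 2f₂ + 2f₃ + f₄] = 0.375·(788.125) = 295.546875.

295.546875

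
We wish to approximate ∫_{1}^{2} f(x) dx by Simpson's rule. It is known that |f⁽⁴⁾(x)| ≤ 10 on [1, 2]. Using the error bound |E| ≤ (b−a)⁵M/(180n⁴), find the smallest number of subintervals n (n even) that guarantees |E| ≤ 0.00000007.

Need 10/(180n⁴) ≤ 0.00000007.
n⁴ ≥ 10/(180·0.00000007) = 793651 ⇒ n ≥ 29.8475, so the smallest even n is 30. (n must be even for Simpson's rule.)

30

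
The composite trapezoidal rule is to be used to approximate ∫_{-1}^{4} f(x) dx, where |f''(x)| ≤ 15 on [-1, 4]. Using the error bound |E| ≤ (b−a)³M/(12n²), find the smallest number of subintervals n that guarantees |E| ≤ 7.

5

Need 1875/(12n²) ≤ 7.
n² ≥ 1875/(12·7) = 22.3214 ⇒ n ≥ 4.7246, so the smallest n is 5.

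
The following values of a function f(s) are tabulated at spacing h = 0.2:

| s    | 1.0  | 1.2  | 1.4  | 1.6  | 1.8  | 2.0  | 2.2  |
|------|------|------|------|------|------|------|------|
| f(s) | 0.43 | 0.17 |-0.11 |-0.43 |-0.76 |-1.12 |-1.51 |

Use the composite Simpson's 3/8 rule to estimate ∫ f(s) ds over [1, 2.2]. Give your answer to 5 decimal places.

-0.55500

h = 0.2, n = 6.
(3h/8)·[y₀ + 3y₁ + 3y₂ + 2y₃ + 3y₄ + 3y₅ + y₆] = 0.075·(-7.40) = -0.55500.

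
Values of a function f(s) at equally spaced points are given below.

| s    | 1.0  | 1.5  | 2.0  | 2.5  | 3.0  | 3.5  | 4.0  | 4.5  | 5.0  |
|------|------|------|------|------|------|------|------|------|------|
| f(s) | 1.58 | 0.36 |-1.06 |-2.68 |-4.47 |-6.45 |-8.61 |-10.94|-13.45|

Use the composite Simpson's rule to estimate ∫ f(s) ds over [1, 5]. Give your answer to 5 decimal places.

-19.83167

h = 0.5, n = 8.
(h/3)·[y₀ + 4y₁ + 2y₂ + 4y₃ + 2y₄ + 4y₅ + 2y₆ + 4y₇ + y₈] = 0.166667·(-118.99) = -19.83167.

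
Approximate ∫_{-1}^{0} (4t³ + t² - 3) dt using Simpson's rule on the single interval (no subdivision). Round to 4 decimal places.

-3.6667

S = (b−a)/6 · [f(-1) + 4f(-0.5) + f(0)] = 0.166667·[(-6) + 4·(-3.25) + (-3)] = -3.6667.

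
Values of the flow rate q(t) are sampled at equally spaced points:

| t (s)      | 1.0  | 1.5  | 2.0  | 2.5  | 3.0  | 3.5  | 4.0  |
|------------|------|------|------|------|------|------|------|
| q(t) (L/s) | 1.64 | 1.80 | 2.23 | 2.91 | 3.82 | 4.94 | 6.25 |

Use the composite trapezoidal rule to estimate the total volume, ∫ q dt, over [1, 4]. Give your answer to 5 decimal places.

9.82250

h = 0.5, n = 6.
(h/2)·[y₀ + 2y₁ + 2y₂ + 2y₃ + 2y₄ + 2y₅ + y₆] = 0.25·(39.29) = 9.82250.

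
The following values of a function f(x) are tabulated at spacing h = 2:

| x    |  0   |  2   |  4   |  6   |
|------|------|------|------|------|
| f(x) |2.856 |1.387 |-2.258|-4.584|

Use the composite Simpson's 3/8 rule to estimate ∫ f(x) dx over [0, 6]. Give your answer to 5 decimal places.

-3.25575

h = 2, n = 3.
(3h/8)·[y₀ + 3y₁ + 3y₂ + y₃] = 0.75·(-4.341) = -3.25575.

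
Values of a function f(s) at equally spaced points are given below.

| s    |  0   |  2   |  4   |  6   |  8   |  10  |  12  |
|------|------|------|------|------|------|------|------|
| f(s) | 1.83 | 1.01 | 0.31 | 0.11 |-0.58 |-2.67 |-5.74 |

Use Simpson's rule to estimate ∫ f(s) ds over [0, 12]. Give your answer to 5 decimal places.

h = 2, n = 6.
(h/3)·[y₀ + 4y₁ + 2y₂ + 4y₃ + 2y₄ + 4y₅ + y₆] = 0.666667·(-10.65) = -7.10000.

-7.10000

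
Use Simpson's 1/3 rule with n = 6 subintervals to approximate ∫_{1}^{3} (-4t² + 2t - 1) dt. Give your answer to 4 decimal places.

h = (3 − 1)/6 = 0.333333.
Nodes t₀,…,t₆ = 1, 1.333333, 1.666667, 2, 2.333333, 2.666667, 3.
f(t) = -4t² + 2t - 1: f₀=-3, f₁=-5.444444, f₂=-8.777778, f₃=-13, f₄=-18.111111, f₅=-24.111111, f₆=-31.
(h/3)·[f₀ + 4f₁ + 2f₂ + 4f₃ + 2f₄ + 4f₅ + f₆] = 0.111111·(-258) = -28.6667.

-28.6667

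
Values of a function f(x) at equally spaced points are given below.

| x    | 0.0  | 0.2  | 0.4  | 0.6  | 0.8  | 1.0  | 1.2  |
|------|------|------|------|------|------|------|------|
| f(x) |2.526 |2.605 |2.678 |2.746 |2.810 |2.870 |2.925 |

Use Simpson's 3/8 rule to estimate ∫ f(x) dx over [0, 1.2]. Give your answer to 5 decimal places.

3.28740

h = 0.2, n = 6.
(3h/8)·[y₀ + 3y₁ + 3y₂ + 2y₃ + 3y₄ + 3y₅ + y₆] = 0.075·(43.832) = 3.28740.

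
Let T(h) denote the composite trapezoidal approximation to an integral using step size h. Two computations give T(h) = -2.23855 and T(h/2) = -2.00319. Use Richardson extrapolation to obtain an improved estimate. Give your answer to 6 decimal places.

-1.924737

R = (4·T(h/2) − T(h)) / 3 = (4·(-2.00319) − (-2.23855))/3 = (-5.77421)/3 = -1.924737.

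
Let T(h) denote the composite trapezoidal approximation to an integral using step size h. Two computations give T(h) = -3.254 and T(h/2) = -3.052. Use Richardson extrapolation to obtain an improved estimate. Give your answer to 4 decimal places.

R = (4·T(h/2) − T(h)) / 3 = (4·(-3.052) − (-3.254))/3 = (-8.954)/3 = -2.9847.

-2.9847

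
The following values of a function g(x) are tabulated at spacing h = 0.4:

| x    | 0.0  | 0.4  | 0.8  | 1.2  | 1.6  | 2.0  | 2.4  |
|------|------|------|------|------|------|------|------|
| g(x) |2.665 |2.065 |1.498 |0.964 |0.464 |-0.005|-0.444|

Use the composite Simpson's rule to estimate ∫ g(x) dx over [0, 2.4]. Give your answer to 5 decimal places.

2.43213

h = 0.4, n = 6.
(h/3)·[y₀ + 4y₁ + 2y₂ + 4y₃ + 2y₄ + 4y₅ + y₆] = 0.133333·(18.241) = 2.43213.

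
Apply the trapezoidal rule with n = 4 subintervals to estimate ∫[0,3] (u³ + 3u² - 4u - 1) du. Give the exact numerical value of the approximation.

28.359375

h = (3 − 0)/4 = 0.75.
Nodes u₀,…,u₄ = 0, 0.75, 1.5, 2.25, 3.
f(u) = u³ + 3u² - 4u - 1: f₀=-1, f₁=-1.890625, f₂=3.125, f₃=16.578125, f₄=41.
(h/2)·[f₀ + 2f₁ + 2f₂ + 2f₃ + f₄] = 0.375·(75.625) = 28.359375.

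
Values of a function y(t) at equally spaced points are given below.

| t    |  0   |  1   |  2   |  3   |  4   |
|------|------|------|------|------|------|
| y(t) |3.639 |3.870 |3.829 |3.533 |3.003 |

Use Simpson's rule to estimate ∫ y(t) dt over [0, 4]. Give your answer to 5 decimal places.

h = 1, n = 4.
(h/3)·[y₀ + 4y₁ + 2y₂ + 4y₃ + y₄] = 0.333333·(43.912) = 14.63733.

14.63733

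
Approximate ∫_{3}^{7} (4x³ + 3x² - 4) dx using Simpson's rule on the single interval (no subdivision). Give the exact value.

2620

S = (b−a)/6 · [f(3) + 4f(5) + f(7)] = 0.666667·[131 + 4·571 + 1515] = 2620.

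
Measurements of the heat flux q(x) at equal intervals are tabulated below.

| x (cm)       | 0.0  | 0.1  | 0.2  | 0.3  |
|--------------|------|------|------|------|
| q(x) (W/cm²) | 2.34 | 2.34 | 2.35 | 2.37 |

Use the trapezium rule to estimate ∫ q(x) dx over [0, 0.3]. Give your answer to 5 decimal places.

0.70450

h = 0.1, n = 3.
(h/2)·[y₀ + 2y₁ + 2y₂ + y₃] = 0.05·(14.09) = 0.70450.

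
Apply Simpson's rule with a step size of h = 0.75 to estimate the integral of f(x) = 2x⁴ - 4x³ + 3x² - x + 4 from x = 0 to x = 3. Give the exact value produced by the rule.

50.953125

h = (3 − 0)/4 = 0.75.
Nodes x₀,…,x₄ = 0, 0.75, 1.5, 2.25, 3.
f(x) = 2x⁴ - 4x³ + 3x² - x + 4: f₀=4, f₁=3.8828125, f₂=5.875, f₃=22.6328125, f₄=82.
(h/3)·[f₀ + 4f₁ + 2f₂ + 4f₃ + f₄] = 0.25·(203.8125) = 50.953125.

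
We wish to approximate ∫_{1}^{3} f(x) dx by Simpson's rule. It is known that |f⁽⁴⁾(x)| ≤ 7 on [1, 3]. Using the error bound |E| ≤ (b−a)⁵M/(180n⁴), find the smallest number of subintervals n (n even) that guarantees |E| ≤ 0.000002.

Need 224/(180n⁴) ≤ 0.000002.
n⁴ ≥ 224/(180·0.000002) = 622222 ⇒ n ≥ 28.0858, so the smallest even n is 30. (n must be even for Simpson's rule.)

30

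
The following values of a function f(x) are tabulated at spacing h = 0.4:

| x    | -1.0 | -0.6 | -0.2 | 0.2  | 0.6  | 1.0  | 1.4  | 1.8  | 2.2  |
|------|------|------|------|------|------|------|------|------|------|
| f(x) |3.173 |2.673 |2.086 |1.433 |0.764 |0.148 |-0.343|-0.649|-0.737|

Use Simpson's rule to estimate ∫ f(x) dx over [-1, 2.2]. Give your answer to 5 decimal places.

h = 0.4, n = 8.
(h/3)·[y₀ + 4y₁ + 2y₂ + 4y₃ + 2y₄ + 4y₅ + 2y₆ + 4y₇ + y₈] = 0.133333·(21.870) = 2.91600.

2.91600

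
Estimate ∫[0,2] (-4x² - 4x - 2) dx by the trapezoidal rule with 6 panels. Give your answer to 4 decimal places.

h = (2 − 0)/6 = 0.333333.
Nodes x₀,…,x₆ = 0, 0.333333, 0.666667, 1, 1.333333, 1.666667, 2.
f(x) = -4x² - 4x - 2: f₀=-2, f₁=-3.777778, f₂=-6.444444, f₃=-10, f₄=-14.444444, f₅=-19.777778, f₆=-26.
(h/2)·[f₀ + 2f₁ + 2f₂ + 2f₃ + 2f₄ + 2f₅ + f₆] = 0.166667·(-136.888889) = -22.8148.

-22.8148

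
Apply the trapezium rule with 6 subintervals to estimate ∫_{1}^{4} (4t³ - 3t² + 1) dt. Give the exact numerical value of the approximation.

198.375

h = (4 − 1)/6 = 0.5.
Nodes t₀,…,t₆ = 1, 1.5, 2, 2.5, 3, 3.5, 4.
f(t) = 4t³ - 3t² + 1: f₀=2, f₁=7.75, f₂=21, f₃=44.75, f₄=82, f₅=135.75, f₆=209.
(h/2)·[f₀ + 2f₁ + 2f₂ + 2f₃ + 2f₄ + 2f₅ + f₆] = 0.25·(793.5) = 198.375.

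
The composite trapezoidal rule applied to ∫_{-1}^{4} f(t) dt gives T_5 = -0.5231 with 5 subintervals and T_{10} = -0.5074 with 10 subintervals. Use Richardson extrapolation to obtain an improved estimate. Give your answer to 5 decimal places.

-0.50217

R = (4·T_{10} − T_5) / 3 = (4·(-0.5074) − (-0.5231))/3 = (-1.5065)/3 = -0.50217.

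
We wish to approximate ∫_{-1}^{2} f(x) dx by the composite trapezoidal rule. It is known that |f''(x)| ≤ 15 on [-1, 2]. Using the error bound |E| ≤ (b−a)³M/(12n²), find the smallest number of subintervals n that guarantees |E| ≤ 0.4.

10

Need 405/(12n²) ≤ 0.4.
n² ≥ 405/(12·0.4) = 84.375 ⇒ n ≥ 9.1856, so the smallest n is 10.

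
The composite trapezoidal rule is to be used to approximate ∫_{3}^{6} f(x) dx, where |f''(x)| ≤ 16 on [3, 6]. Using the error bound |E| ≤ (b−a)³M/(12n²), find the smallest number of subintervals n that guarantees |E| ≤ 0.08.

Need 432/(12n²) ≤ 0.08.
n² ≥ 432/(12·0.08) = 450 ⇒ n ≥ 21.2132, so the smallest n is 22.

22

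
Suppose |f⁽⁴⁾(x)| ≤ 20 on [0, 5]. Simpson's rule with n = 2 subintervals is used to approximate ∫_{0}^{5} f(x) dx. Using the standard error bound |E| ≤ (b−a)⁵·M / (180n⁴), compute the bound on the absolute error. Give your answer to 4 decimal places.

|E| ≤ (5)⁵·20 / (180·2⁴) = 62500/2880 = 21.7014.

21.7014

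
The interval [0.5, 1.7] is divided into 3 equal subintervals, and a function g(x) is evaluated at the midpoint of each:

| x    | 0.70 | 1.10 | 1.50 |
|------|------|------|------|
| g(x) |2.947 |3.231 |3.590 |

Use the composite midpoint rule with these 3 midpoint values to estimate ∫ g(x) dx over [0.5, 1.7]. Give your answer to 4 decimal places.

h = 0.4, n = 3.
h·[y(m₁) + y(m₂) + y(m₃)] = 0.4·(9.768) = 3.9072.

3.9072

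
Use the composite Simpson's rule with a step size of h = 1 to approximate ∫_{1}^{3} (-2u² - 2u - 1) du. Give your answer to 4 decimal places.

h = (3 − 1)/2 = 1.
Nodes u₀,…,u₂ = 1, 2, 3.
f(u) = -2u² - 2u - 1: f₀=-5, f₁=-13, f₂=-25.
(h/3)·[f₀ + 4f₁ + f₂] = 0.333333·(-82) = -27.3333.

-27.3333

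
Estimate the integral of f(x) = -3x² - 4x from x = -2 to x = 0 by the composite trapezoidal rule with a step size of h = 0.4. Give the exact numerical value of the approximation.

-0.16

h = (0 − (-2))/5 = 0.4.
Nodes x₀,…,x₅ = -2, -1.6, -1.2, -0.8, -0.4, 0.
f(x) = -3x² - 4x: f₀=-4, f₁=-1.28, f₂=0.48, f₃=1.28, f₄=1.12, f₅=0.
(h/2)·[f₀ + 2f₁ + 2f₂ + 2f₃ + 2f₄ + f₅] = 0.2·(-0.8) = -0.16.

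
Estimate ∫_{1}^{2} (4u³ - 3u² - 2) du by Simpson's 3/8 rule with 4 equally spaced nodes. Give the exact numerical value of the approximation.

6

h = (2 − 1)/3 = 0.333333.
Nodes u₀,…,u₃ = 1, 1.333333, 1.666667, 2.
f(u) = 4u³ - 3u² - 2: f₀=-1, f₁=2.148148, f₂=8.185185, f₃=18.
(3h/8)·[f₀ + 3f₁ + 3f₂ + f₃] = 0.125·(48) = 6.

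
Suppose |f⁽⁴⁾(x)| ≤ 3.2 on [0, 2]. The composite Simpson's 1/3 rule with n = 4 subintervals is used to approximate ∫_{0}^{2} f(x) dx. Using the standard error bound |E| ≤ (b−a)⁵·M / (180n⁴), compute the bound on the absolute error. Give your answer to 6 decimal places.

0.002222

|E| ≤ (2)⁵·3.2 / (180·4⁴) = 102.4/46080 = 0.002222.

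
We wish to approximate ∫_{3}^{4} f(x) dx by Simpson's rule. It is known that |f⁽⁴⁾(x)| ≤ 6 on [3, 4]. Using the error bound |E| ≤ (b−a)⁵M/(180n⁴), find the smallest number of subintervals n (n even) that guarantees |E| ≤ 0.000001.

14

Need 6/(180n⁴) ≤ 0.000001.
n⁴ ≥ 6/(180·0.000001) = 33333.3 ⇒ n ≥ 13.5120, so the smallest even n is 14. (n must be even for Simpson's rule.)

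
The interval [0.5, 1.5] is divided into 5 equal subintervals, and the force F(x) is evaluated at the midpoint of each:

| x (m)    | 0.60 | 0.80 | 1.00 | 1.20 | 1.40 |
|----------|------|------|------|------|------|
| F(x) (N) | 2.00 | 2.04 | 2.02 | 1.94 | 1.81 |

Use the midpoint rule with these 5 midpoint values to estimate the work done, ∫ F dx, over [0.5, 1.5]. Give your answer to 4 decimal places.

1.9620

h = 0.2, n = 5.
h·[y(m₁) + y(m₂) + y(m₃) + y(m₄) + y(m₅)] = 0.2·(9.81) = 1.9620.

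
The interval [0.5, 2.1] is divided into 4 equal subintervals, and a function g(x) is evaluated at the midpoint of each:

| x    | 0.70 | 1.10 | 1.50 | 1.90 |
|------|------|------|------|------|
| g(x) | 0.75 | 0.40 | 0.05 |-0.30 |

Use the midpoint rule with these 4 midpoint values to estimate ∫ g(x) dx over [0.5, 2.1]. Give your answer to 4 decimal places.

h = 0.4, n = 4.
h·[y(m₁) + y(m₂) + y(m₃) + y(m₄)] = 0.4·(0.90) = 0.3600.

0.3600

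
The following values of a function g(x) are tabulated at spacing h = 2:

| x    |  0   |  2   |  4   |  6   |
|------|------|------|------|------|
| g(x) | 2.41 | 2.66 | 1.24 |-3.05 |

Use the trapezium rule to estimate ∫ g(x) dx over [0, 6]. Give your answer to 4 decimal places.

h = 2, n = 3.
(h/2)·[y₀ + 2y₁ + 2y₂ + y₃] = 1·(7.16) = 7.1600.

7.1600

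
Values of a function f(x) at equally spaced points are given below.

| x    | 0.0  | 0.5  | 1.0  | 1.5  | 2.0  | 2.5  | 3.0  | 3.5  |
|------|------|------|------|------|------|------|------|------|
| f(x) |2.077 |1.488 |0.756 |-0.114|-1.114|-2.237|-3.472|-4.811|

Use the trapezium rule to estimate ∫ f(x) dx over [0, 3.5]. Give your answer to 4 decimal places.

-3.0300

h = 0.5, n = 7.
(h/2)·[y₀ + 2y₁ + 2y₂ + 2y₃ + 2y₄ + 2y₅ + 2y₆ + y₇] = 0.25·(-12.120) = -3.0300.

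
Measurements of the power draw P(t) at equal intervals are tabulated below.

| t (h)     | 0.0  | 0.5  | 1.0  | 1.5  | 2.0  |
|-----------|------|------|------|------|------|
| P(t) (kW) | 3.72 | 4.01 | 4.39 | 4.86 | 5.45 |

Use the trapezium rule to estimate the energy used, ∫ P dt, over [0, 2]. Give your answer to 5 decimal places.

h = 0.5, n = 4.
(h/2)·[y₀ + 2y₁ + 2y₂ + 2y₃ + y₄] = 0.25·(35.69) = 8.92250.

8.92250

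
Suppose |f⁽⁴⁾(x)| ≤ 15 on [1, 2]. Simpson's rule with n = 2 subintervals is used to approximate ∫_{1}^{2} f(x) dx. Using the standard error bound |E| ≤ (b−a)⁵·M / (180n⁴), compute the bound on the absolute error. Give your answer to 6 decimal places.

0.005208

|E| ≤ (1)⁵·15 / (180·2⁴) = 15/2880 = 0.005208.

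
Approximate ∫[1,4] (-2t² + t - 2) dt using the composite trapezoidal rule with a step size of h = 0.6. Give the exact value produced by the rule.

-40.86

h = (4 − 1)/5 = 0.6.
Nodes t₀,…,t₅ = 1, 1.6, 2.2, 2.8, 3.4, 4.
f(t) = -2t² + t - 2: f₀=-3, f₁=-5.52, f₂=-9.48, f₃=-14.88, f₄=-21.72, f₅=-30.
(h/2)·[f₀ + 2f₁ + 2f₂ + 2f₃ + 2f₄ + f₅] = 0.3·(-136.2) = -40.86.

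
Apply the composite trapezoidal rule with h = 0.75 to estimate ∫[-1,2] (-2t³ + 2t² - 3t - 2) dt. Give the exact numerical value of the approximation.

-12.28125

h = (2 − (-1))/4 = 0.75.
Nodes t₀,…,t₄ = -1, -0.25, 0.5, 1.25, 2.
f(t) = -2t³ + 2t² - 3t - 2: f₀=5, f₁=-1.09375, f₂=-3.25, f₃=-6.53125, f₄=-16.
(h/2)·[f₀ + 2f₁ + 2f₂ + 2f₃ + f₄] = 0.375·(-32.75) = -12.28125.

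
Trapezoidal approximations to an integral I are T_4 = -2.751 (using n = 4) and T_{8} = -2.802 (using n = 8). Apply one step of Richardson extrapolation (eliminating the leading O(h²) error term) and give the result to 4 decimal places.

R = (4·T_{8} − T_4) / 3 = (4·(-2.802) − (-2.751))/3 = (-8.457)/3 = -2.8190.

-2.8190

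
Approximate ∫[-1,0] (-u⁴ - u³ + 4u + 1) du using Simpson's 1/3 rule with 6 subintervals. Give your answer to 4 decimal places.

h = (0 − (-1))/6 = 0.166667.
Nodes u₀,…,u₆ = -1, -0.833333, -0.666667, -0.5, -0.333333, -0.166667, 0.
f(u) = -u⁴ - u³ + 4u + 1: f₀=-3, f₁=-2.236883, f₂=-1.567901, f₃=-0.9375, f₄=-0.308642, f₅=0.337191, f₆=1.
(h/3)·[f₀ + 4f₁ + 2f₂ + 4f₃ + 2f₄ + 4f₅ + f₆] = 0.055556·(-17.101852) = -0.9501.

-0.9501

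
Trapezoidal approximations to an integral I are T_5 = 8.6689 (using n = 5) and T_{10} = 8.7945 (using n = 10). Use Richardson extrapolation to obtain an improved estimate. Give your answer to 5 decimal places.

R = (4·T_{10} − T_5) / 3 = (4·8.7945 − 8.6689)/3 = (26.5091)/3 = 8.83637.

8.83637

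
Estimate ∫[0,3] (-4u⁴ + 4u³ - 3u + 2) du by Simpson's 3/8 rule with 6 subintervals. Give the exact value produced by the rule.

h = (3 − 0)/6 = 0.5.
Nodes u₀,…,u₆ = 0, 0.5, 1, 1.5, 2, 2.5, 3.
f(u) = -4u⁴ + 4u³ - 3u + 2: f₀=2, f₁=0.75, f₂=-1, f₃=-9.25, f₄=-36, f₅=-99.25, f₆=-223.
(3h/8)·[f₀ + 3f₁ + 3f₂ + 2f₃ + 3f₄ + 3f₅ + f₆] = 0.1875·(-646) = -121.125.

-121.125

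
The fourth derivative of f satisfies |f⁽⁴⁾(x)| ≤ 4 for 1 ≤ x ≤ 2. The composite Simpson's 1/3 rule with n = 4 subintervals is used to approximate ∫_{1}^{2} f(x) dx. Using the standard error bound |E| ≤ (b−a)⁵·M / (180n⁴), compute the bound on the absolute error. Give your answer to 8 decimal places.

0.00008681

|E| ≤ (1)⁵·4 / (180·4⁴) = 4/46080 = 0.00008681.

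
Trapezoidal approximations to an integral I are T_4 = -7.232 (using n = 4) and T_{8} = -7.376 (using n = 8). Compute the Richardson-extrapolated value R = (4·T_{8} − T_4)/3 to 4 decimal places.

-7.4240

R = (4·T_{8} − T_4) / 3 = (4·(-7.376) − (-7.232))/3 = (-22.272)/3 = -7.4240.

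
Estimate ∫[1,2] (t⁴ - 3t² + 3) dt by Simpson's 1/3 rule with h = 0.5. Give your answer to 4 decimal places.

2.2083

h = (2 − 1)/2 = 0.5.
Nodes t₀,…,t₂ = 1, 1.5, 2.
f(t) = t⁴ - 3t² + 3: f₀=1, f₁=1.3125, f₂=7.
(h/3)·[f₀ + 4f₁ + f₂] = 0.166667·(13.25) = 2.2083.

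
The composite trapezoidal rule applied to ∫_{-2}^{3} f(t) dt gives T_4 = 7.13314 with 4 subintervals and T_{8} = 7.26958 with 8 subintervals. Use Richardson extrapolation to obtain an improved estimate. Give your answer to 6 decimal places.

R = (4·T_{8} − T_4) / 3 = (4·7.26958 − 7.13314)/3 = (21.94518)/3 = 7.315060.

7.315060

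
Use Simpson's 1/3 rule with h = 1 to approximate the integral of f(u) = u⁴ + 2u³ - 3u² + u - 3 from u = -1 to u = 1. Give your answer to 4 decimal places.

h = (1 − (-1))/2 = 1.
Nodes u₀,…,u₂ = -1, 0, 1.
f(u) = u⁴ + 2u³ - 3u² + u - 3: f₀=-8, f₁=-3, f₂=-2.
(h/3)·[f₀ + 4f₁ + f₂] = 0.333333·(-22) = -7.3333.

-7.3333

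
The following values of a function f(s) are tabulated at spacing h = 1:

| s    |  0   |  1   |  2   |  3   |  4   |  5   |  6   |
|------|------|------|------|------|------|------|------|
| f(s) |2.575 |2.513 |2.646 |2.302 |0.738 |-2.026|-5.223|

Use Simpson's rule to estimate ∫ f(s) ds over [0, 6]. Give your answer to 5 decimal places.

5.09200

h = 1, n = 6.
(h/3)·[y₀ + 4y₁ + 2y₂ + 4y₃ + 2y₄ + 4y₅ + y₆] = 0.333333·(15.276) = 5.09200.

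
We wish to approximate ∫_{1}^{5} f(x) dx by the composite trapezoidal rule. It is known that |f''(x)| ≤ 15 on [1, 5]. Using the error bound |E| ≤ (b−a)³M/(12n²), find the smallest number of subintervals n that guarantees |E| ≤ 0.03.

Need 960/(12n²) ≤ 0.03.
n² ≥ 960/(12·0.03) = 2666.67 ⇒ n ≥ 51.6398, so the smallest n is 52.

52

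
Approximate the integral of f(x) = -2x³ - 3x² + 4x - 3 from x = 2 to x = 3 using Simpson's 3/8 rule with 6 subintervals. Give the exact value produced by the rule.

h = (3 − 2)/6 = 0.166667.
Nodes x₀,…,x₆ = 2, 2.166667, 2.333333, 2.5, 2.666667, 2.833333, 3.
f(x) = -2x³ - 3x² + 4x - 3: f₀=-23, f₁=-28.759259, f₂=-35.407407, f₃=-43, f₄=-51.592593, f₅=-61.240741, f₆=-72.
(3h/8)·[f₀ + 3f₁ + 3f₂ + 2f₃ + 3f₄ + 3f₅ + f₆] = 0.0625·(-712) = -44.5.

-44.5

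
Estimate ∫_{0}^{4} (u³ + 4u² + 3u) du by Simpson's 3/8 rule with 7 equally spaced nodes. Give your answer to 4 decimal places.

173.3333

h = (4 − 0)/6 = 0.666667.
Nodes u₀,…,u₆ = 0, 0.666667, 1.333333, 2, 2.666667, 3.333333, 4.
f(u) = u³ + 4u² + 3u: f₀=0, f₁=4.074074, f₂=13.481481, f₃=30, f₄=55.407407, f₅=91.481481, f₆=140.
(3h/8)·[f₀ + 3f₁ + 3f₂ + 2f₃ + 3f₄ + 3f₅ + f₆] = 0.25·(693.333333) = 173.3333.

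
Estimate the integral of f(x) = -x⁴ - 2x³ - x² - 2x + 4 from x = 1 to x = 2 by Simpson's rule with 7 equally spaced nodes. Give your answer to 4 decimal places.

h = (2 − 1)/6 = 0.166667.
Nodes x₀,…,x₆ = 1, 1.166667, 1.333333, 1.5, 1.666667, 1.833333, 2.
f(x) = -x⁴ - 2x³ - x² - 2x + 4: f₀=-2, f₁=-4.722994, f₂=-8.345679, f₃=-13.0625, f₄=-19.086420, f₅=-26.648920, f₆=-36.
(h/3)·[f₀ + 4f₁ + 2f₂ + 4f₃ + 2f₄ + 4f₅ + f₆] = 0.055556·(-270.601852) = -15.0334.

-15.0334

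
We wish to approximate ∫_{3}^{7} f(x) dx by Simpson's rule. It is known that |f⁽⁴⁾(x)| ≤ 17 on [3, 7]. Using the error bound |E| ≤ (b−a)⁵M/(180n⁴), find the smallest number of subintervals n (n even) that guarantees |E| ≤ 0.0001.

Need 17408/(180n⁴) ≤ 0.0001.
n⁴ ≥ 17408/(180·0.0001) = 967111 ⇒ n ≥ 31.3595, so the smallest even n is 32. (n must be even for Simpson's rule.)

32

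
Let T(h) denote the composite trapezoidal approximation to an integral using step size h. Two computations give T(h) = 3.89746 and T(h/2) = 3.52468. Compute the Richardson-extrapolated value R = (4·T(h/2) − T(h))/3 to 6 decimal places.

3.400420

R = (4·T(h/2) − T(h)) / 3 = (4·3.52468 − 3.89746)/3 = (10.20126)/3 = 3.400420.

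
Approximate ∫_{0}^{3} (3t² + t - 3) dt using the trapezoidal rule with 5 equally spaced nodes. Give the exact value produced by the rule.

h = (3 − 0)/4 = 0.75.
Nodes t₀,…,t₄ = 0, 0.75, 1.5, 2.25, 3.
f(t) = 3t² + t - 3: f₀=-3, f₁=-0.5625, f₂=5.25, f₃=14.4375, f₄=27.
(h/2)·[f₀ + 2f₁ + 2f₂ + 2f₃ + f₄] = 0.375·(62.25) = 23.34375.

23.34375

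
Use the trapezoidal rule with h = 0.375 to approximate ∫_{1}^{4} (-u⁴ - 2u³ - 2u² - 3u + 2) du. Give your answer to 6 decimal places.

h = (4 − 1)/8 = 0.375.
Nodes u₀,…,u₈ = 1, 1.375, 1.75, 2.125, 2.5, 2.875, 3.25, 3.625, 4.
f(u) = -u⁴ - 2u³ - 2u² - 3u + 2: f₀=-6, f₁=-14.679931640625, f₂=-29.47265625, f₃=-52.988525390625, f₄=-88.3125, f₅=-139.004150390625, f₆=-209.09765625, f₇=-303.101806640625, f₈=-426.
(h/2)·[f₀ + 2f₁ + 2f₂ + 2f₃ + 2f₄ + 2f₅ + 2f₆ + 2f₇ + f₈] = 0.1875·(-2105.314453125) = -394.746460.

-394.746460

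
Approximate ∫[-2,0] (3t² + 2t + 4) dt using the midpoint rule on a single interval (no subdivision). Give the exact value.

10

M = (b−a)·f(-1) = 2·(5) = 10.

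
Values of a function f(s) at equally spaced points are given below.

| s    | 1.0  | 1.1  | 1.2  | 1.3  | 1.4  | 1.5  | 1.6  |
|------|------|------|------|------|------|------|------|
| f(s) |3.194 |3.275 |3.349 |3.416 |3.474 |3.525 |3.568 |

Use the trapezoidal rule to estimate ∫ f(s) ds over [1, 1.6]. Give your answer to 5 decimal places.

2.04200

h = 0.1, n = 6.
(h/2)·[y₀ + 2y₁ + 2y₂ + 2y₃ + 2y₄ + 2y₅ + y₆] = 0.05·(40.840) = 2.04200.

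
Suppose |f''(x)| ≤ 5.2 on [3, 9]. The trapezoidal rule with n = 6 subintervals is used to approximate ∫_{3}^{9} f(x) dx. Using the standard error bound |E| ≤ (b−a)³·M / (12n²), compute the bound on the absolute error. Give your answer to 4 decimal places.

|E| ≤ (6)³·5.2 / (12·6²) = 1123.2/432 = 2.6000.

2.6000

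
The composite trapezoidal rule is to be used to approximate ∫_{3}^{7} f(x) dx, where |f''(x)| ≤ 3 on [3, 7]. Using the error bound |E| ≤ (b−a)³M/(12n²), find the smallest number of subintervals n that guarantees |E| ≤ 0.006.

52

Need 192/(12n²) ≤ 0.006.
n² ≥ 192/(12·0.006) = 2666.67 ⇒ n ≥ 51.6398, so the smallest n is 52.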